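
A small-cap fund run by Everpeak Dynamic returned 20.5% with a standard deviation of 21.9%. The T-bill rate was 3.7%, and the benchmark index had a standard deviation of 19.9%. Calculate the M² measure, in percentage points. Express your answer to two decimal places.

Sharpe = (Rp − Rf) / σp = (20.5% − 3.7%) / 21.9% = 0.7671
M² = Rf + Sharpe × σm = 3.7% + 0.7671 × 19.9% = 18.9653%

18.97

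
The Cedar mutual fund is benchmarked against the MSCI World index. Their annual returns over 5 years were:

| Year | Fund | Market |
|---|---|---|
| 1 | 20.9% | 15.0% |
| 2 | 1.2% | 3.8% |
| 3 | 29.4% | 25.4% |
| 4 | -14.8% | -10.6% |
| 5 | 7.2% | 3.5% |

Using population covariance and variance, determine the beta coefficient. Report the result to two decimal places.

r̄p = 8.7800%,  r̄m = 7.4200%
Cov = Σ(rp − r̄p)(rm − r̄m) / 5 = 184.2324
Var(rm) = Σ(rm − r̄m)² / 5 = 146.7856
β = Cov / Var = 184.2324 / 146.7856 = 1.2551

1.26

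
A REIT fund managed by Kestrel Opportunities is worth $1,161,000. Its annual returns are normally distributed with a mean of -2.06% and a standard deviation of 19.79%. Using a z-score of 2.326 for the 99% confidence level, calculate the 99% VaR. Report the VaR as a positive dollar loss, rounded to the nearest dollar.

Return at the 99% tail: μ − z·σ = -2.06% − 2.326 × 19.79% = -2.06 − 46.03154 = -48.09154%
VaR = −(-48.09154%) × $1,161,000 = 48.09154% × $1,161,000 = $558,343

$558,343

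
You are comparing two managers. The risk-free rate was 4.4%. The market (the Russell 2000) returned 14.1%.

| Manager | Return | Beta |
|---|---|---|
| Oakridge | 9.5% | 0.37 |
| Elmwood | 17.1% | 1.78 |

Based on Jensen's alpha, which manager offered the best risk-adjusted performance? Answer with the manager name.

Oakridge: α = 9.5% − [4.4% + 0.37 × (14.1% − 4.4%)] = 1.511
Elmwood: α = 17.1% − [4.4% + 1.78 × (14.1% − 4.4%)] = -4.566
Highest: Oakridge (1.511).

Oakridge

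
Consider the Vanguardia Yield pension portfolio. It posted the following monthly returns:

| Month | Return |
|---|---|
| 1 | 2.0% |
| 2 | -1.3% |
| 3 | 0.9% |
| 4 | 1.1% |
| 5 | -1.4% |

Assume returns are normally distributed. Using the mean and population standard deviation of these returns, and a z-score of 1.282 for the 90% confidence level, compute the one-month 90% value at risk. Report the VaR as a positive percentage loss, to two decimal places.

1.49

r̄ = (2 − 1.3 + 0.9 + 1.1 − 1.4) / 5 = 1.30 / 5 = 0.2600%
Population std dev = √[9.3320 / 5] = 1.3662%
VaR = −(r̄ − z·σ) = −(0.2600 − 1.282 × 1.3662) = −(-1.4915) = 1.4915%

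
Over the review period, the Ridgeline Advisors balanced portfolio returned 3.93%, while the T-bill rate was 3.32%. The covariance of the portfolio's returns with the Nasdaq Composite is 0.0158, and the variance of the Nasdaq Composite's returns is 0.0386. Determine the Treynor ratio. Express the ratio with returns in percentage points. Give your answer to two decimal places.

β = Cov / Var = 0.0158 / 0.0386 = 0.4093
Treynor = (Rp − Rf) / β = (3.93% − 3.32%) / 0.4093 = 0.61 / 0.4093 = 1.4903

1.49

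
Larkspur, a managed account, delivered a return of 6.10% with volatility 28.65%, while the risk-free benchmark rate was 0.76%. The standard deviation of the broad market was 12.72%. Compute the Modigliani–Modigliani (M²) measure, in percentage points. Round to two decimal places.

Sharpe = (Rp − Rf) / σp = (6.10% − 0.76%) / 28.65% = 0.1864
M² = Rf + Sharpe × σm = 0.76% + 0.1864 × 12.72% = 3.1310%

3.13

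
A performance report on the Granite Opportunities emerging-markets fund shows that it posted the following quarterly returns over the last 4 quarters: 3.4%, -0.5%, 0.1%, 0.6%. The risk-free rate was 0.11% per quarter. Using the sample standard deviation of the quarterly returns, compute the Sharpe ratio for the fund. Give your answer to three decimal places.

μ = (3.4 − 0.5 + 0.1 + 0.6) / 4 = 0.9000%
Σ(r − μ)² = (3.4 − 0.9000)² + (-0.5 − 0.9000)² + (0.1 − 0.9000)² + … = 8.9400
sample σ = √(8.9400 / 3) = √2.9800 = 1.7263%
Sharpe = (μ − rf) / σ = (0.9000 − 0.11) / 1.7263 = 0.7900 / 1.7263 = 0.4576

0.458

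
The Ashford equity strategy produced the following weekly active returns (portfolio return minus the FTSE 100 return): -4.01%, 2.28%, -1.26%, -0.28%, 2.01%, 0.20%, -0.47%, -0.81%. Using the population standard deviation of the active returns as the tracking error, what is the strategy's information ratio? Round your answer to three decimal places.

r̄ = (-4.01 + 2.28 − 1.26 − 0.28 + 2.01 + 0.2 − 0.47 − 0.81) / 8 = -2.340 / 8 = -0.2925%
Population std dev = √[27.2172 / 8] = 1.8445%
IR = r̄ / tracking error = -0.2925 / 1.8445 = -0.1586

-0.159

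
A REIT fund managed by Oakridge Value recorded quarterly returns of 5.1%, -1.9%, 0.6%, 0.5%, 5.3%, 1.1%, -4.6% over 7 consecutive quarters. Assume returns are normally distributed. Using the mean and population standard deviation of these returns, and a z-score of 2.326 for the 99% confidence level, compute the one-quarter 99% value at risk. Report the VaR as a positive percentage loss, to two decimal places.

6.76

r̄ = (5.1 − 1.9 + 0.6 + 0.5 + 5.3 + 1.1 − 4.6) / 7 = 0.8714%
Σ(r − r̄)² = (5.1 − 0.8714)² + (-1.9 − 0.8714)² + … = 75.3743
σ = √[75.3743 / 7] = 3.2814%
VaR = −(r̄ − z·σ) = −(0.8714 − 2.326 × 3.2814) = −(-6.7611) = 6.7611%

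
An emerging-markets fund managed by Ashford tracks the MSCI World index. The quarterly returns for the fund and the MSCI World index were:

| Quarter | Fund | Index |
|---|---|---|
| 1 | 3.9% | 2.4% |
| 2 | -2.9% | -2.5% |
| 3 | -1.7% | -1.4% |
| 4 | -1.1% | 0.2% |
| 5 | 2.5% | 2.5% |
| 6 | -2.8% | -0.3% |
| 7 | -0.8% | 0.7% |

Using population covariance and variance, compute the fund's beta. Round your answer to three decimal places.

1.268

r̄p = -0.4143%,  r̄m = 0.2286%
Cov = Σ(rp − r̄p)(rm − r̄m) / 7 = 3.7090
Var(rm) = Σ(rm − r̄m)² / 7 = 2.9249
β = Cov / Var = 3.7090 / 2.9249 = 1.2681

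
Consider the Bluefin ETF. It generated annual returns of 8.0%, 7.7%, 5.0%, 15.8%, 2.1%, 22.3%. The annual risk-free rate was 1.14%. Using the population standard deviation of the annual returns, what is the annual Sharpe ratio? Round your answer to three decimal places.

1.315

r̄ = (8 + 7.7 + 5 + 15.8 + 2.1 + 22.3) / 6 = 10.1500%
Σ(r − r̄)² = 281.4950; population σ = √(281.4950/6) = 6.8495%
Sharpe = (r̄ − rf) / σ = (10.1500 − 1.14) / 6.8495 = 9.0100 / 6.8495 = 1.3154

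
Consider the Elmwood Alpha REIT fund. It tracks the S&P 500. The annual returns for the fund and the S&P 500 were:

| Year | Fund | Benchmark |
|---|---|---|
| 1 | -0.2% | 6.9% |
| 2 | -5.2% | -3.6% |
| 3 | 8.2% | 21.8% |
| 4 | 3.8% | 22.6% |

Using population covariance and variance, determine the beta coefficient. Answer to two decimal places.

0.43

r̄p = 1.6500%,  r̄m = 11.9250%
Cov = Σ(rp − r̄p)(rm − r̄m) / 4 = 50.8188
Var(rm) = Σ(rm − r̄m)² / 4 = 119.4369
β = Cov / Var = 50.8188 / 119.4369 = 0.4255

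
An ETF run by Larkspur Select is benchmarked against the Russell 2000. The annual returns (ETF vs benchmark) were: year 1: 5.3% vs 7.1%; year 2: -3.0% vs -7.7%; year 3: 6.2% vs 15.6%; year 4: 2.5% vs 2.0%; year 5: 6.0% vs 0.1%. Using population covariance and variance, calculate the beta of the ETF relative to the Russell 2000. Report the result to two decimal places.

0.35

r̄p = 3.4000%,  r̄m = 3.4200%
Cov = Σ(rp − r̄p)(rm − r̄m) / 5 = 20.9820
Var(rm) = Σ(rm − r̄m)² / 5 = 59.7176
β = Cov / Var = 20.9820 / 59.7176 = 0.3514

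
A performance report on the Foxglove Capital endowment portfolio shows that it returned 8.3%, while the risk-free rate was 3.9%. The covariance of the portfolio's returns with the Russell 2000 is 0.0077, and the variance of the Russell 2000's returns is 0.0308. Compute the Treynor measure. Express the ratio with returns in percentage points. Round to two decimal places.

β = Cov / Var = 0.0077 / 0.0308 = 0.2500
Treynor = (Rp − Rf) / β = (8.3% − 3.9%) / 0.2500 = 4.40 / 0.2500 = 17.6000

17.60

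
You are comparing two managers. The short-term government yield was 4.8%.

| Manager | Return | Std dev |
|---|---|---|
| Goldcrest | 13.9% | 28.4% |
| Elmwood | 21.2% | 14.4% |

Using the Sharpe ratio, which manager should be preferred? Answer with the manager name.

Elmwood

Goldcrest: Sharpe ratio = (13.9% − 4.8%) / 28.4% = 0.320
Elmwood: Sharpe ratio = (21.2% − 4.8%) / 14.4% = 1.139
Highest: Elmwood (1.139).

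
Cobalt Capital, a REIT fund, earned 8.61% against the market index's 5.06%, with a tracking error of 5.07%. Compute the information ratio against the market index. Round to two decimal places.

IR = (Rp − Rb) / TE = (8.61% − 5.06%) / 5.07% = 3.55% / 5.07% = 0.7002

0.70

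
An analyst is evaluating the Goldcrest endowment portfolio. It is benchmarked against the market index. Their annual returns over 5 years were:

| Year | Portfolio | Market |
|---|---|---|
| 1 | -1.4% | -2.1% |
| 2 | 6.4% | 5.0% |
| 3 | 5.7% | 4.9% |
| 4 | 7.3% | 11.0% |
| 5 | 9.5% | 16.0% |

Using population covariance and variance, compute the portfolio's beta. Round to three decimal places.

r̄p = 5.5000%,  r̄m = 6.9600%
Cov = Σ(rp − r̄p)(rm − r̄m) / 5 = 20.7540
Var(rm) = Σ(rm − r̄m)² / 5 = 37.6424
β = Cov / Var = 20.7540 / 37.6424 = 0.5513

0.551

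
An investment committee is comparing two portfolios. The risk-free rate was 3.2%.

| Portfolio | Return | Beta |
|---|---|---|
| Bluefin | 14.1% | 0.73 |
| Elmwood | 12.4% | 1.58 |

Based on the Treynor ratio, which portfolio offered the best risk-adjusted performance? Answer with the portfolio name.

Bluefin

Bluefin: Treynor = (14.1% − 3.2%) / 0.73 = 14.932
Elmwood: Treynor = (12.4% − 3.2%) / 1.58 = 5.823
Highest: Bluefin (14.932).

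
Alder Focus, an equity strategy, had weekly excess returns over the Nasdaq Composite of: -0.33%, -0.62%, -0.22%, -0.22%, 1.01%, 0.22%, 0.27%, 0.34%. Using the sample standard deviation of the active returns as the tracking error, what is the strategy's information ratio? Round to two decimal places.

μ = (-0.33 − 0.62 − 0.22 − 0.22 + 1.01 + 0.22 + 0.27 + 0.34) / 8 = 0.0563%
Sample σ = √[Σ(r − μ)² / 7] = √[1.8218 / 7] = √0.2603 = 0.5102%
IR = μ / tracking error = 0.0563 / 0.5102 = 0.1103

0.11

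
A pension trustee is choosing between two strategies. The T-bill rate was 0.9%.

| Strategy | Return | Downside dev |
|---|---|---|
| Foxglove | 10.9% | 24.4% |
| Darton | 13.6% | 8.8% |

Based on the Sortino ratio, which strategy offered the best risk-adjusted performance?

Foxglove: Sortino ratio = (10.9% − 0.9%) / 24.4% = 0.410
Darton: Sortino ratio = (13.6% − 0.9%) / 8.8% = 1.443
Highest: Darton (1.443).

Darton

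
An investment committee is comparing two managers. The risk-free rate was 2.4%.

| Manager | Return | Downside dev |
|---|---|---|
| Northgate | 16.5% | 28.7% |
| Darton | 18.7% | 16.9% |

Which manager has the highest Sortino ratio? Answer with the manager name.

Northgate: Sortino ratio = (16.5% − 2.4%) / 28.7% = 0.491
Darton: Sortino ratio = (18.7% − 2.4%) / 16.9% = 0.964
Highest: Darton (0.964).

Darton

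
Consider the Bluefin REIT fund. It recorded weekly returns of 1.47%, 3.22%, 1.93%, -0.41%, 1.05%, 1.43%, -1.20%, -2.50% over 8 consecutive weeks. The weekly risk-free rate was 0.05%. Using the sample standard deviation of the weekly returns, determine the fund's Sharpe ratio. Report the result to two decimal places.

r̄ = (1.47 + 3.22 + 1.93 − 0.41 + 1.05 + 1.43 − 1.2 − 2.5) / 8 = 0.6238%
Sample std dev = √[24.1472 / 7] = 1.8573%
Sharpe = (r̄ − rf) / σ = (0.6238 − 0.05) / 1.8573 = 0.5738 / 1.8573 = 0.3089

0.31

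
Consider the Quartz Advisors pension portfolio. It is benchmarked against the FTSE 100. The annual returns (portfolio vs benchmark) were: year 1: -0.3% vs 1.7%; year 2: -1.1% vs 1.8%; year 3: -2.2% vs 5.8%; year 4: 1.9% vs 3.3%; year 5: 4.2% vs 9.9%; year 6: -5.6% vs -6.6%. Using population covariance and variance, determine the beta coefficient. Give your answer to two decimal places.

0.52

r̄p = -0.5167%,  r̄m = 2.6500%
Cov = Σ(rp − r̄p)(rm − r̄m) / 6 = 12.9625
Var(rm) = Σ(rm − r̄m)² / 6 = 25.0158
β = Cov / Var = 12.9625 / 25.0158 = 0.5182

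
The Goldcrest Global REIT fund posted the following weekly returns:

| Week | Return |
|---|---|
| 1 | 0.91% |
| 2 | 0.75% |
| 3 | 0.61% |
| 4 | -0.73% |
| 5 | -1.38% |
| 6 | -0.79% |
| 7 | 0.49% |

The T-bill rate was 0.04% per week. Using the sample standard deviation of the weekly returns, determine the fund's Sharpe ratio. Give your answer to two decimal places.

r̄ = (0.91 + 0.75 + 0.61 − 0.73 − 1.38 − 0.79 + 0.49) / 7 = -0.0200%
Σ(r − r̄)² = (0.91 − (-0.0200))² + (0.75 − (-0.0200))² + … = 5.0614
σ = √[5.0614 / 6] = 0.9185%
Sharpe = (r̄ − rf) / σ = (-0.0200 − 0.04) / 0.9185 = -0.0600 / 0.9185 = -0.0653

-0.07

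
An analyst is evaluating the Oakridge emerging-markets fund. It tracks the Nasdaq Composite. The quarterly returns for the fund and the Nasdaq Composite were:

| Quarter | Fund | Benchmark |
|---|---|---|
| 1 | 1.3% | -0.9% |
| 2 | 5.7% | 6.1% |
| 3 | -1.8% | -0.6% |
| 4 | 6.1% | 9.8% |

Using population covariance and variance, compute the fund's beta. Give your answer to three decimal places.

0.651

r̄p = 2.8250%,  r̄m = 3.6000%
Cov = Σ(rp − r̄p)(rm − r̄m) / 4 = 13.4450
Var(rm) = Σ(rm − r̄m)² / 4 = 20.6450
β = Cov / Var = 13.4450 / 20.6450 = 0.6512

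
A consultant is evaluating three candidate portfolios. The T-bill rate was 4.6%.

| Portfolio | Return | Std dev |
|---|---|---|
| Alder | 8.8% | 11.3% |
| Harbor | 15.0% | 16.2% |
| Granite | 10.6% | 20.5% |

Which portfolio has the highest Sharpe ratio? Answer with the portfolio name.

Alder: Sharpe ratio = (8.8% − 4.6%) / 11.3% = 0.372
Harbor: Sharpe ratio = (15.0% − 4.6%) / 16.2% = 0.642
Granite: Sharpe ratio = (10.6% − 4.6%) / 20.5% = 0.293
Highest: Harbor (0.642).

Harbor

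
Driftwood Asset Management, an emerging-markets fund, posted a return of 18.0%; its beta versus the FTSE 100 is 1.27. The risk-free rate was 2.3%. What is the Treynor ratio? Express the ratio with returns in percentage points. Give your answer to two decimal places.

Treynor = (Rp − Rf) / β = (18.0% − 2.3%) / 1.27 = 15.70 / 1.27 = 12.3622

12.36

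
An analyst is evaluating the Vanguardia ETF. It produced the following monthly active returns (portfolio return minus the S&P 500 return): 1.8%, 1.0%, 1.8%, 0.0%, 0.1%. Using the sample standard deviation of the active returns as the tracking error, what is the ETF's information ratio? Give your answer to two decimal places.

1.07

μ = (1.8 + 1 + 1.8 + 0 + 0.1) / 5 = 0.9400%
Sample std dev = √[3.0720 / 4] = 0.8764%
IR = μ / tracking error = 0.9400 / 0.8764 = 1.0726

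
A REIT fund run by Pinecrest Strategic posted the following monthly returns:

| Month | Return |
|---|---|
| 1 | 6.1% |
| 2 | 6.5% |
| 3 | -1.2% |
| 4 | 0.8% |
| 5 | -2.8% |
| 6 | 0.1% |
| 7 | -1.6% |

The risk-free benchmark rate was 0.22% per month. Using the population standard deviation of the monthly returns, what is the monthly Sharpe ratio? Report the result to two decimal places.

0.26

Mean return r̄ = 7.90 / 7 = 1.1286%
Σ(r − r̄)² = 83.0343; population σ = √(83.0343/7) = 3.4441%
Sharpe = (r̄ − rf) / σ = (1.1286 − 0.22) / 3.4441 = 0.9086 / 3.4441 = 0.2638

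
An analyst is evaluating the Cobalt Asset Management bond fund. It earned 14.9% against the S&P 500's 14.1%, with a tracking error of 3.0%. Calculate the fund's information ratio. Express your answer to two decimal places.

IR = (Rp − Rb) / TE = (14.9% − 14.1%) / 3.0% = 0.80% / 3.0% = 0.2667

0.27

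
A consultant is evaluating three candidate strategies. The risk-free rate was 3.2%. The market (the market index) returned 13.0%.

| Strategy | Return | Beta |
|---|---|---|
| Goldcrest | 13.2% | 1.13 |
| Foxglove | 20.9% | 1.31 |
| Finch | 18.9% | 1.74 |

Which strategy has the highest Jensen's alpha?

Goldcrest: α = 13.2% − [3.2% + 1.13 × (13.0% − 3.2%)] = -1.074
Foxglove: α = 20.9% − [3.2% + 1.31 × (13.0% − 3.2%)] = 4.862
Finch: α = 18.9% − [3.2% + 1.74 × (13.0% − 3.2%)] = -1.352
Highest: Foxglove (4.862).

Foxglove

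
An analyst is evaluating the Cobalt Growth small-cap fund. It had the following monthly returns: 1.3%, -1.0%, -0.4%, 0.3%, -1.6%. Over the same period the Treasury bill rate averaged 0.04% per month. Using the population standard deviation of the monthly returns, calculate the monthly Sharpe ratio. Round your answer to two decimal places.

-0.32

μ = (1.3 − 1 − 0.4 + 0.3 − 1.6) / 5 = -1.40 / 5 = -0.2800%
Σ(r − μ)² = (1.3 − (-0.2800))² + (-1 − (-0.2800))² + (-0.4 − (-0.2800))² + … = 5.1080
σ = √[5.1080 / 5] = 1.0107%
Sharpe = (μ − rf) / σ = (-0.2800 − 0.04) / 1.0107 = -0.3200 / 1.0107 = -0.3166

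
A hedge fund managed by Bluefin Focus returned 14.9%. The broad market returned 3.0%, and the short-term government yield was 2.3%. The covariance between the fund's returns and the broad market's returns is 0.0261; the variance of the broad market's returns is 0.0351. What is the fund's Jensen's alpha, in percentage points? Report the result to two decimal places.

β = Cov / Var = 0.0261 / 0.0351 = 0.7436
E[R] = Rf + β(Rm − Rf) = 2.3% + 0.7436 × (3.0% − 2.3%) = 2.8205%
α = Rp − E[R] = 14.9% − 2.8205% = 12.0795

12.08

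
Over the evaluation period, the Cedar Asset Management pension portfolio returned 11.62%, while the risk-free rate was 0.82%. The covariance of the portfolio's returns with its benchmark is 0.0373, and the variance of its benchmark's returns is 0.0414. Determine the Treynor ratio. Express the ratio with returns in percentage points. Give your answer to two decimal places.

11.99

β = Cov / Var = 0.0373 / 0.0414 = 0.9010
Treynor = (Rp − Rf) / β = (11.62% − 0.82%) / 0.9010 = 10.80 / 0.9010 = 11.9867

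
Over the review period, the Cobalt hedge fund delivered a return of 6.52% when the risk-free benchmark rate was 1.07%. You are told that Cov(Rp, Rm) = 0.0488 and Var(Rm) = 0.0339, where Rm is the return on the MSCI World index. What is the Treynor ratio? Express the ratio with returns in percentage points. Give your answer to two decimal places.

β = Cov / Var = 0.0488 / 0.0339 = 1.4395
Treynor = (Rp − Rf) / β = (6.52% − 1.07%) / 1.4395 = 5.45 / 1.4395 = 3.7860

3.79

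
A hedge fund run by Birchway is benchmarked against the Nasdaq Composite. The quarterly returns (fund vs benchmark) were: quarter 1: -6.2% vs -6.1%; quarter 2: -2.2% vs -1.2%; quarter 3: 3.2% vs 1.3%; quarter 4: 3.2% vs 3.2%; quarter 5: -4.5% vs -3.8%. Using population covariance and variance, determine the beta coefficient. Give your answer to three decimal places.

1.126

r̄p = -1.3000%,  r̄m = -1.3200%
Cov = Σ(rp − r̄p)(rm − r̄m) / 5 = 12.6760
Var(rm) = Σ(rm − r̄m)² / 5 = 11.2616
β = Cov / Var = 12.6760 / 11.2616 = 1.1256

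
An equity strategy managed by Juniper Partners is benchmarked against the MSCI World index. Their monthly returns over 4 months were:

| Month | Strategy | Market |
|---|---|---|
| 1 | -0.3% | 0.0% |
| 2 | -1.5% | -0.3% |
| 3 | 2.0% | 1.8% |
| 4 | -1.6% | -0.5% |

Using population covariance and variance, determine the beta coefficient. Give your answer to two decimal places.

r̄p = -0.3500%,  r̄m = 0.2500%
Cov = Σ(rp − r̄p)(rm − r̄m) / 4 = 1.3000
Var(rm) = Σ(rm − r̄m)² / 4 = 0.8325
β = Cov / Var = 1.3000 / 0.8325 = 1.5616

1.56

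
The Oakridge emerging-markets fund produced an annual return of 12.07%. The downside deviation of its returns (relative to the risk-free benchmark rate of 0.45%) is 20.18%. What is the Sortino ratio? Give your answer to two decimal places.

Sortino = (Rp − Rf) / σd = (12.07% − 0.45%) / 20.18% = 11.62% / 20.18% = 0.5758

0.58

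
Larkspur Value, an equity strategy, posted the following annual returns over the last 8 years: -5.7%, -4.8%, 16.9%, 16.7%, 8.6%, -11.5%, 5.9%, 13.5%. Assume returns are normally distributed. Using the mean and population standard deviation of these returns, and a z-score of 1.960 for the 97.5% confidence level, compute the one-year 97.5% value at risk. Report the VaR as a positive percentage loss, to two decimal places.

μ = (-5.7 − 4.8 + 16.9 + 16.7 + 8.6 − 11.5 + 5.9 + 13.5) / 8 = 39.60 / 8 = 4.9500%
Σ(r − μ)² = (-5.7 − 4.9500)² + (-4.8 − 4.9500)² + … = 847.2800
population σ = √(847.2800 / 8) = √105.9100 = 10.2913%
VaR = −(μ − z·σ) = −(4.9500 − 1.960 × 10.2913) = −(-15.2209) = 15.2209%

15.22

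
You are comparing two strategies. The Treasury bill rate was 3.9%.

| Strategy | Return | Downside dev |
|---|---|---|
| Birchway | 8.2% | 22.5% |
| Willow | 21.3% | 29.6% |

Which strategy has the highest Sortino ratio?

Birchway: Sortino ratio = (8.2% − 3.9%) / 22.5% = 0.191
Willow: Sortino ratio = (21.3% − 3.9%) / 29.6% = 0.588
Highest: Willow (0.588).

Willow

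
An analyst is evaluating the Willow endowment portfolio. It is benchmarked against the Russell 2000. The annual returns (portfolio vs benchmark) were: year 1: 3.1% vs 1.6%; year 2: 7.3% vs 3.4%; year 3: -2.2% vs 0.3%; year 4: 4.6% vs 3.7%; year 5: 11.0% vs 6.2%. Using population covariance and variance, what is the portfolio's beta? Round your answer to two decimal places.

r̄p = 4.7600%,  r̄m = 3.0400%
Cov = Σ(rp − r̄p)(rm − r̄m) / 5 = 8.3976
Var(rm) = Σ(rm − r̄m)² / 5 = 4.0264
β = Cov / Var = 8.3976 / 4.0264 = 2.0856

2.09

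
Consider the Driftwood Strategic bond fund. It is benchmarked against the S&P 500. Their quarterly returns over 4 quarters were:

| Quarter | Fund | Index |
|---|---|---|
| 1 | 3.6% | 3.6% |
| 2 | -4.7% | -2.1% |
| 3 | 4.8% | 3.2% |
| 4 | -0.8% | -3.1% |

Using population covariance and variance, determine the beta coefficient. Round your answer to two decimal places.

1.08

r̄p = 0.7250%,  r̄m = 0.4000%
Cov = Σ(rp − r̄p)(rm − r̄m) / 4 = 9.8775
Var(rm) = Σ(rm − r̄m)² / 4 = 9.1450
β = Cov / Var = 9.8775 / 9.1450 = 1.0801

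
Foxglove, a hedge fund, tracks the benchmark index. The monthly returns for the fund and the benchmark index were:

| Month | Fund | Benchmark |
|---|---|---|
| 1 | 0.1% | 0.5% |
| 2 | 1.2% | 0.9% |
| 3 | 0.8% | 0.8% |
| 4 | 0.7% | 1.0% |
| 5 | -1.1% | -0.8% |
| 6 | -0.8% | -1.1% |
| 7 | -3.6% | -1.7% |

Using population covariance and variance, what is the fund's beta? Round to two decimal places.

1.37

r̄p = -0.3857%,  r̄m = -0.0571%
Cov = Σ(rp − r̄p)(rm − r̄m) / 7 = 1.4565
Var(rm) = Σ(rm − r̄m)² / 7 = 1.0596
β = Cov / Var = 1.4565 / 1.0596 = 1.3746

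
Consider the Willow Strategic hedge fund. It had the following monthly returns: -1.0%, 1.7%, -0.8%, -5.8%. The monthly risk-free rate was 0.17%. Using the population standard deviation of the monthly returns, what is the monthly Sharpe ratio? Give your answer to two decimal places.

-0.61

μ = (-1 + 1.7 − 0.8 − 5.8) / 4 = -1.4750%
Σ(r − μ)² = 29.4675; population σ = √(29.4675/4) = 2.7142%
Sharpe = (μ − rf) / σ = (-1.4750 − 0.17) / 2.7142 = -1.6450 / 2.7142 = -0.6061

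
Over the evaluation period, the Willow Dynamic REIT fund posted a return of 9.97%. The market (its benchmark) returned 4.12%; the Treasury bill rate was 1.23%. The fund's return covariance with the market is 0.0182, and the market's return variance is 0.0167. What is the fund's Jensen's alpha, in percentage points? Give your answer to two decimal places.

β = Cov / Var = 0.0182 / 0.0167 = 1.0898
E[R] = Rf + β(Rm − Rf) = 1.23% + 1.0898 × (4.12% − 1.23%) = 4.3795%
α = Rp − E[R] = 9.97% − 4.3795% = 5.5905

5.59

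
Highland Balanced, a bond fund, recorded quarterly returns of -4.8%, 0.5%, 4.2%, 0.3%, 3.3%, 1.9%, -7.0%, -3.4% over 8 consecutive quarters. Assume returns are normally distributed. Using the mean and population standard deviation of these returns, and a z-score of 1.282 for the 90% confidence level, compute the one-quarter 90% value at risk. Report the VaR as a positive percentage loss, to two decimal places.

5.44

Mean return r̄ = -5.00 / 8 = -0.6250%
Σ(r − r̄)² = (-4.8 − (-0.6250))² + (0.5 − (-0.6250))² + (4.2 − (-0.6250))² + … = 112.9550
population σ = √(112.9550 / 8) = √14.1194 = 3.7576%
VaR = −(r̄ − z·σ) = −(-0.6250 − 1.282 × 3.7576) = −(-5.4422) = 5.4422%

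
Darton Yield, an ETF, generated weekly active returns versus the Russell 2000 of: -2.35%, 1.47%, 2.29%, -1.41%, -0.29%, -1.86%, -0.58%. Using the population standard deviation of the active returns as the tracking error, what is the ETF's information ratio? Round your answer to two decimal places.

r̄ = (-2.35 + 1.47 + 2.29 − 1.41 − 0.29 − 1.86 − 0.58) / 7 = -0.3900%
Population std dev = √[17.7310 / 7] = 1.5915%
IR = r̄ / tracking error = -0.3900 / 1.5915 = -0.2451

-0.25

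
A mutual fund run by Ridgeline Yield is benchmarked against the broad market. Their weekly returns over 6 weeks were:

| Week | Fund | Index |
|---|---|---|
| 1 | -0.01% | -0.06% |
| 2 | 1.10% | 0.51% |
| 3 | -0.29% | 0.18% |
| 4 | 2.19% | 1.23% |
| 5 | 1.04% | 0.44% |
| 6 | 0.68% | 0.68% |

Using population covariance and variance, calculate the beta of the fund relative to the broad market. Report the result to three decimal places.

r̄p = 0.7850%,  r̄m = 0.4967%
Cov = Σ(rp − r̄p)(rm − r̄m) / 6 = 0.2973
Var(rm) = Σ(rm − r̄m)² / 6 = 0.1642
β = Cov / Var = 0.2973 / 0.1642 = 1.8106

1.811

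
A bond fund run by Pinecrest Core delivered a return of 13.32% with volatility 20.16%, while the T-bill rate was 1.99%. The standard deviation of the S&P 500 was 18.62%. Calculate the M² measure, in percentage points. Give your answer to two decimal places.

12.45

Sharpe = (Rp − Rf) / σp = (13.32% − 1.99%) / 20.16% = 0.5620
M² = Rf + Sharpe × σm = 1.99% + 0.5620 × 18.62% = 12.4544%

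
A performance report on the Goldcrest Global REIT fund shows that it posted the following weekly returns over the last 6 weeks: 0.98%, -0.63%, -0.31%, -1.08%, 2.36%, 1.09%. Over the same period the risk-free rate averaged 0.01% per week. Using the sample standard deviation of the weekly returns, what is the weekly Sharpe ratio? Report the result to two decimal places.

0.30

μ = (0.98 − 0.63 − 0.31 − 1.08 + 2.36 + 1.09) / 6 = 0.4017%
Sample σ = √[Σ(r − μ)² / 5] = √[8.4095 / 5] = √1.6819 = 1.2969%
Sharpe = (μ − rf) / σ = (0.4017 − 0.01) / 1.2969 = 0.3917 / 1.2969 = 0.3020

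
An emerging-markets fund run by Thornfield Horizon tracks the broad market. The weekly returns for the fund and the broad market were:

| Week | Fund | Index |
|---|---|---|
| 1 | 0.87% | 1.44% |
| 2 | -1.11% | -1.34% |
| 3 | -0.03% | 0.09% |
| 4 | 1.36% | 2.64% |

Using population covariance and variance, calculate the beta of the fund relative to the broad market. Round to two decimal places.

0.63

r̄p = 0.2725%,  r̄m = 0.7075%
Cov = Σ(rp − r̄p)(rm − r̄m) / 4 = 1.3892
Var(rm) = Σ(rm − r̄m)² / 4 = 2.2112
β = Cov / Var = 1.3892 / 2.2112 = 0.6283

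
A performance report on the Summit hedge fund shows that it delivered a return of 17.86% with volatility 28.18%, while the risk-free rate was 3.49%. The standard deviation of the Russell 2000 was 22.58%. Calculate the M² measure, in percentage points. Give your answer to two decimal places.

15.00

Sharpe = (Rp − Rf) / σp = (17.86% − 3.49%) / 28.18% = 0.5099
M² = Rf + Sharpe × σm = 3.49% + 0.5099 × 22.58% = 15.0035%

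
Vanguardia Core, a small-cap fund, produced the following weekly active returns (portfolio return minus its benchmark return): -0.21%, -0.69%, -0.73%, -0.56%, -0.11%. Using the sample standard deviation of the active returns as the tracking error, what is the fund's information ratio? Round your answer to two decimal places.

Mean return r̄ = -2.300 / 5 = -0.4600%
Sample σ = √[Σ(r − r̄)² / 4] = √[0.3208 / 4] = √0.0802 = 0.2832%
IR = r̄ / tracking error = -0.4600 / 0.2832 = -1.6243

-1.62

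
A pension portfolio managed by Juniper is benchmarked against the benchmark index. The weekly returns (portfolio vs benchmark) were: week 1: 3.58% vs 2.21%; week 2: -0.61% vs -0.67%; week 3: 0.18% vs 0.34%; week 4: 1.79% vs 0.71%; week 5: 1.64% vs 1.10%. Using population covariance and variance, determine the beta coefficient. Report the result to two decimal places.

1.49

r̄p = 1.3160%,  r̄m = 0.7380%
Cov = Σ(rp − r̄p)(rm − r̄m) / 5 = 1.3201
Var(rm) = Σ(rm − r̄m)² / 5 = 0.8879
β = Cov / Var = 1.3201 / 0.8879 = 1.4868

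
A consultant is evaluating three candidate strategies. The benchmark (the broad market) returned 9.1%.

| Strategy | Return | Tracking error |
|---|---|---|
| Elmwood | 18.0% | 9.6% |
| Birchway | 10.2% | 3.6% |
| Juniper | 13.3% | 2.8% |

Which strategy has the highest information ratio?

Elmwood: IR = (18.0% − 9.1%) / 9.6% = 0.927
Birchway: IR = (10.2% − 9.1%) / 3.6% = 0.306
Juniper: IR = (13.3% − 9.1%) / 2.8% = 1.500
Highest: Juniper (1.500).

Juniper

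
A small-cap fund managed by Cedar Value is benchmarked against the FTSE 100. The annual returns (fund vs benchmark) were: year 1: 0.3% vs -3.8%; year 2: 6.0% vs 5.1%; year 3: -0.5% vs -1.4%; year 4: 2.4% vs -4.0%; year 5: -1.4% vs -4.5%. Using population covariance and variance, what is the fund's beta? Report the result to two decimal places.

0.60

r̄p = 1.3600%,  r̄m = -1.7200%
Cov = Σ(rp − r̄p)(rm − r̄m) / 5 = 7.7112
Var(rm) = Σ(rm − r̄m)² / 5 = 12.7736
β = Cov / Var = 7.7112 / 12.7736 = 0.6037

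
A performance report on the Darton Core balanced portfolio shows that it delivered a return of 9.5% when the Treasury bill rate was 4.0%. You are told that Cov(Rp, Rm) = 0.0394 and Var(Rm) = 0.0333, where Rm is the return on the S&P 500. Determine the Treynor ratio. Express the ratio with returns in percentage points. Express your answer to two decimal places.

β = Cov / Var = 0.0394 / 0.0333 = 1.1832
Treynor = (Rp − Rf) / β = (9.5% − 4.0%) / 1.1832 = 5.50 / 1.1832 = 4.6484

4.65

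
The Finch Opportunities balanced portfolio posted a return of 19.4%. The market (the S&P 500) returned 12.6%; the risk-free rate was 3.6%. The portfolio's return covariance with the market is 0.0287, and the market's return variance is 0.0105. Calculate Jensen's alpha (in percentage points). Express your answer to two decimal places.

-8.80

β = Cov / Var = 0.0287 / 0.0105 = 2.7333
E[R] = Rf + β(Rm − Rf) = 3.6% + 2.7333 × (12.6% − 3.6%) = 28.1997%
α = Rp − E[R] = 19.4% − 28.1997% = -8.7997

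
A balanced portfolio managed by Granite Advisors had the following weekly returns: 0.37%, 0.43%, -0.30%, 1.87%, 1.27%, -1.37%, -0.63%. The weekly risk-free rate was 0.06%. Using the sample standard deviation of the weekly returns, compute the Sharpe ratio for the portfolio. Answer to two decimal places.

μ = (0.37 + 0.43 − 0.3 + 1.87 + 1.27 − 1.37 − 0.63) / 7 = 0.2343%
Σ(r − μ)² = (0.37 − 0.2343)² + (0.43 − 0.2343)² + (-0.3 − 0.2343)² + … = 7.4112
σ = √[7.4112 / 6] = 1.1114%
Sharpe = (μ − rf) / σ = (0.2343 − 0.06) / 1.1114 = 0.1743 / 1.1114 = 0.1568

0.16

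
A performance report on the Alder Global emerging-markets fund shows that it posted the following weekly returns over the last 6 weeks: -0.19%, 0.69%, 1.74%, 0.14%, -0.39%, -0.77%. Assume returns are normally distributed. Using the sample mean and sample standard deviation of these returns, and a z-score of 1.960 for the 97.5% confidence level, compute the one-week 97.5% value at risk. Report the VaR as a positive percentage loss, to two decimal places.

Mean return r̄ = 1.220 / 6 = 0.2033%
Σ(r − r̄)² = 4.0563; sample σ = √(4.0563/5) = 0.9007%
VaR = −(r̄ − z·σ) = −(0.2033 − 1.960 × 0.9007) = −(-1.5621) = 1.5621%

1.56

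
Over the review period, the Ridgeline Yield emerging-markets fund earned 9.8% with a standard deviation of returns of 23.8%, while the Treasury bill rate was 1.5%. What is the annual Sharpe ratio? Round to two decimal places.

Sharpe = (Rp − Rf) / σp = (9.8% − 1.5%) / 23.8% = 8.30% / 23.8% = 0.3487

0.35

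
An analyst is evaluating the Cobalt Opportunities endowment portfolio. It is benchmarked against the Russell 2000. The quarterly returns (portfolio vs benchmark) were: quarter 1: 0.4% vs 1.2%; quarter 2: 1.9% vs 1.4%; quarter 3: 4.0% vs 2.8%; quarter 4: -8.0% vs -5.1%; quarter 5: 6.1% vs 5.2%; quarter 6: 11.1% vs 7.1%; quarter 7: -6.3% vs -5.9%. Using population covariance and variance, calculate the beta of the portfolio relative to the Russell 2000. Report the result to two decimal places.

r̄p = 1.3143%,  r̄m = 0.9571%
Cov = Σ(rp − r̄p)(rm − r̄m) / 7 = 27.7192
Var(rm) = Σ(rm − r̄m)² / 7 = 20.4424
β = Cov / Var = 27.7192 / 20.4424 = 1.3560

1.36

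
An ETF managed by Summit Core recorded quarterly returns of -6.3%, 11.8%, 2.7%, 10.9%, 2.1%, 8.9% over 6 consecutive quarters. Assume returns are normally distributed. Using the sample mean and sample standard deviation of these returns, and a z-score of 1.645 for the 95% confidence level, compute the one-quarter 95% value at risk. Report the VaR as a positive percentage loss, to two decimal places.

6.32

μ = (-6.3 + 11.8 + 2.7 + 10.9 + 2.1 + 8.9) / 6 = 5.0167%
Sample σ = √[Σ(r − μ)² / 5] = √[237.6483 / 5] = √47.5297 = 6.8942%
VaR = −(μ − z·σ) = −(5.0167 − 1.645 × 6.8942) = −(-6.3243) = 6.3243%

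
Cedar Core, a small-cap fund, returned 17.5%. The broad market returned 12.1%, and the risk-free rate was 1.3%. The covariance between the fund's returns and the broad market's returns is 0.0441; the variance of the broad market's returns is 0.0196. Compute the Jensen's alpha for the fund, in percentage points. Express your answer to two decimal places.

β = Cov / Var = 0.0441 / 0.0196 = 2.2500
E[R] = Rf + β(Rm − Rf) = 1.3% + 2.2500 × (12.1% − 1.3%) = 25.6000%
α = Rp − E[R] = 17.5% − 25.6000% = -8.1000

-8.10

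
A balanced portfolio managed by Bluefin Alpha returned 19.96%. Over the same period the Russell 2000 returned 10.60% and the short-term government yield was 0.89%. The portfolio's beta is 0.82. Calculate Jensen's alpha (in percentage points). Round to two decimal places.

11.11

CAPM expected return = Rf + β(Rm − Rf) = 0.89% + 0.82 × (10.60% − 0.89%) = 0.89 + 0.82 × 9.71 = 8.8522%
Jensen's α = Rp − E[R] = 19.96% − 8.8522% = 11.1078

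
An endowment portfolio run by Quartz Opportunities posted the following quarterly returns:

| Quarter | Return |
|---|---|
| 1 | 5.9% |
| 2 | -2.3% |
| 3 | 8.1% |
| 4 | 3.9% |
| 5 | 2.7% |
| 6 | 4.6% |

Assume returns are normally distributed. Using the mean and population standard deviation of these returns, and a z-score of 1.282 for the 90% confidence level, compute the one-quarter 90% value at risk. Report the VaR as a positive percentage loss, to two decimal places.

0.30

r̄ = (5.9 − 2.3 + 8.1 + 3.9 + 2.7 + 4.6) / 6 = 22.90 / 6 = 3.8167%
Σ(r − r̄)² = 61.9683; population σ = √(61.9683/6) = 3.2137%
VaR = −(r̄ − z·σ) = −(3.8167 − 1.282 × 3.2137) = −(-0.3033) = 0.3033%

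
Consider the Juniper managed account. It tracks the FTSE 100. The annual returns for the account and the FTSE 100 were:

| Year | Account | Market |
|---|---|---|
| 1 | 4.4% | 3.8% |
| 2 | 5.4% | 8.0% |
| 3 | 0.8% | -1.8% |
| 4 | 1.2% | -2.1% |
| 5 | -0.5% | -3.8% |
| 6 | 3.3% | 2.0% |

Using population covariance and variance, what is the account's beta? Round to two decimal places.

0.50

r̄p = 2.4333%,  r̄m = 1.0167%
Cov = Σ(rp − r̄p)(rm − r̄m) / 6 = 8.2694
Var(rm) = Σ(rm − r̄m)² / 6 = 16.3881
β = Cov / Var = 8.2694 / 16.3881 = 0.5046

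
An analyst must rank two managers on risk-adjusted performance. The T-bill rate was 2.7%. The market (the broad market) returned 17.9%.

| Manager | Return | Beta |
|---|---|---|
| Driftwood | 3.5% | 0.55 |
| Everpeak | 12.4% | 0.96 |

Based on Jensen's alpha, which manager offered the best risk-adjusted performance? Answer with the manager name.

Driftwood: α = 3.5% − [2.7% + 0.55 × (17.9% − 2.7%)] = -7.560
Everpeak: α = 12.4% − [2.7% + 0.96 × (17.9% − 2.7%)] = -4.892
Highest: Everpeak (-4.892).

Everpeak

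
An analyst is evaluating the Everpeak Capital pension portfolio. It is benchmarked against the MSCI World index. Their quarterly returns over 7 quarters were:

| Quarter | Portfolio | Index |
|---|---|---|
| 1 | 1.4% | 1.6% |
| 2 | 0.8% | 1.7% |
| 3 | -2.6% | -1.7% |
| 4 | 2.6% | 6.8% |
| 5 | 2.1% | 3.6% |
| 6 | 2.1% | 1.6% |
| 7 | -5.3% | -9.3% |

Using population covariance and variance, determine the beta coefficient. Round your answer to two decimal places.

0.55

r̄p = 0.1571%,  r̄m = 0.6143%
Cov = Σ(rp − r̄p)(rm − r̄m) / 7 = 12.1763
Var(rm) = Σ(rm − r̄m)² / 7 = 21.9927
β = Cov / Var = 12.1763 / 21.9927 = 0.5537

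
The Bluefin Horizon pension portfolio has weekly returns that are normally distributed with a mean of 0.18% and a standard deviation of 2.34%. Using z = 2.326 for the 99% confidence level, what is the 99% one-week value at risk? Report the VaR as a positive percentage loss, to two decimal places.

5.26

VaR (as % loss) = −(μ − z·σ) = −(0.18% − 2.326 × 2.34%) = −(-5.26284%) = 5.26284%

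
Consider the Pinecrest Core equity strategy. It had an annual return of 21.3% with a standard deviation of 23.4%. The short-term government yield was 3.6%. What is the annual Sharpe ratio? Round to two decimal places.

Sharpe = (Rp − Rf) / σp = (21.3% − 3.6%) / 23.4% = 17.70% / 23.4% = 0.7564

0.76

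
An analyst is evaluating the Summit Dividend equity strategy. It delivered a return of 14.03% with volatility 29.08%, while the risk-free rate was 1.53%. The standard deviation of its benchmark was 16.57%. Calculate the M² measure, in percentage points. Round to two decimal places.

8.65

Sharpe = (Rp − Rf) / σp = (14.03% − 1.53%) / 29.08% = 0.4298
M² = Rf + Sharpe × σm = 1.53% + 0.4298 × 16.57% = 8.6518%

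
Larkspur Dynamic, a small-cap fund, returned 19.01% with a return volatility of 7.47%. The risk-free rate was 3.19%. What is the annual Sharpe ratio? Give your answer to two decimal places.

Sharpe = (Rp − Rf) / σp = (19.01% − 3.19%) / 7.47% = 15.82% / 7.47% = 2.1178

2.12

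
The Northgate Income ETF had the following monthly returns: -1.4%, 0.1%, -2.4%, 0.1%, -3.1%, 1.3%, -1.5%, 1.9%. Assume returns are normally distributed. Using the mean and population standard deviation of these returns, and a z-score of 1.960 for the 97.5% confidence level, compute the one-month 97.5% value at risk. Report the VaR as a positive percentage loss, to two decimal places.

μ = (-1.4 + 0.1 − 2.4 + 0.1 − 3.1 + 1.3 − 1.5 + 1.9) / 8 = -0.6250%
Σ(r − μ)² = (-1.4 − (-0.6250))² + (0.1 − (-0.6250))² + (-2.4 − (-0.6250))² + … = 21.7750
population σ = √(21.7750 / 8) = √2.7219 = 1.6498%
VaR = −(μ − z·σ) = −(-0.6250 − 1.960 × 1.6498) = −(-3.8586) = 3.8586%

3.86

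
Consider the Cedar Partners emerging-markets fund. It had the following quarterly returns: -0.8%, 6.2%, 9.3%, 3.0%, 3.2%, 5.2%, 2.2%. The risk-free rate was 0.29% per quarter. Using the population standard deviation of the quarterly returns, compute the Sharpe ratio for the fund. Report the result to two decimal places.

1.26

r̄ = (-0.8 + 6.2 + 9.3 + 3 + 3.2 + 5.2 + 2.2) / 7 = 4.0429%
Population σ = √[Σ(r − r̄)² / 7] = √[62.2771 / 7] = √8.8967 = 2.9827%
Sharpe = (r̄ − rf) / σ = (4.0429 − 0.29) / 2.9827 = 3.7529 / 2.9827 = 1.2582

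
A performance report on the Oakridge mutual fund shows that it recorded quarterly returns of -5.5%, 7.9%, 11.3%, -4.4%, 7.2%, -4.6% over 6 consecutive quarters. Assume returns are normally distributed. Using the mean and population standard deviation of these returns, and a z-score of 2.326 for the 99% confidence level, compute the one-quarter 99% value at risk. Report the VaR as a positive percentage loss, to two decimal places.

14.16

r̄ = (-5.5 + 7.9 + 11.3 − 4.4 + 7.2 − 4.6) / 6 = 1.9833%
Σ(r − r̄)² = (-5.5 − 1.9833)² + (7.9 − 1.9833)² + (11.3 − 1.9833)² + … = 289.1083
σ = √[289.1083 / 6] = 6.9415%
VaR = −(r̄ − z·σ) = −(1.9833 − 2.326 × 6.9415) = −(-14.1626) = 14.1626%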